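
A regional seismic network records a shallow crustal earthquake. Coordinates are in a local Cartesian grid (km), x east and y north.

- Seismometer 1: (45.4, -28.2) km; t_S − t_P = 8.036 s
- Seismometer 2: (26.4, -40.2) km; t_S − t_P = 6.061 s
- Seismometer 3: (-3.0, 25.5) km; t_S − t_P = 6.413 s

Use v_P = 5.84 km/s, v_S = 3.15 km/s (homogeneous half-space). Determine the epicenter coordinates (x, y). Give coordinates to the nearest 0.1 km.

Distance from S−P lag: d = Δt · v_P v_S / (v_P − v_S) = Δt · (5.84·3.15)/(5.84−3.15) ≈ 6.8387·Δt.
So d_Seismometer 1 = 54.96, d_Seismometer 2 = 41.45, d_Seismometer 3 = 43.86 km.
Circle about each station: (x − 45.4)² + (y + 28.2)² = 54.96²; (x − 26.4)² + (y + 40.2)² = 41.45²; (x + 3.0)² + (y − 25.5)² = 43.86².
Subtracting the Seismometer 1 equation from the Seismometer 2 and Seismometer 3 equations removes the quadratic terms:
-38.0 x − 24.0 y = 759.10
-96.8 x + 107.4 y = -1100.25
Solving the 2×2 system: x ≈ -8.6, y ≈ -18.0 km.

x ≈ -8.6 km, y ≈ -18.0 km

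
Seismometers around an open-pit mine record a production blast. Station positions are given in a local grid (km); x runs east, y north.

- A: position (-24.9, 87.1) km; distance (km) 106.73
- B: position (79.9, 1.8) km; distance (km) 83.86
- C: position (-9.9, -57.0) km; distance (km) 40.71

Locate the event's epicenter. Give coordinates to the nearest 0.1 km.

x ≈ -1.8 km, y ≈ -17.1 km

Circle about each station: (x + 24.9)² + (y − 87.1)² = 106.73²; (x − 79.9)² + (y − 1.8)² = 83.86²; (x + 9.9)² + (y + 57.0)² = 40.71².
Subtracting the A equation from the B and C equations removes the quadratic terms:
209.6 x − 170.6 y = 2539.62
30.0 x − 288.2 y = 4874.58
Solving the 2×2 system: x ≈ -1.8, y ≈ -17.1 km.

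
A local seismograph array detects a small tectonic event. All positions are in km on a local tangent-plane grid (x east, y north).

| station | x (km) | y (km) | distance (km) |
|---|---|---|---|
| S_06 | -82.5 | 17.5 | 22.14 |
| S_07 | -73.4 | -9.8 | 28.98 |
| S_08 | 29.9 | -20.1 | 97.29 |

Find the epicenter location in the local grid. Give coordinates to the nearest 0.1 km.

Circle about each station: (x + 82.5)² + (y − 17.5)² = 22.14²; (x + 73.4)² + (y + 9.8)² = 28.98²; (x − 29.9)² + (y + 20.1)² = 97.29².
Subtracting the S_06 equation from the S_07 and S_08 equations removes the quadratic terms:
18.2 x − 54.6 y = -1978.56
224.8 x − 75.2 y = -14789.64
Solving the 2×2 system: x ≈ -60.4, y ≈ 16.1 km.

-60.4 km east, 16.1 km north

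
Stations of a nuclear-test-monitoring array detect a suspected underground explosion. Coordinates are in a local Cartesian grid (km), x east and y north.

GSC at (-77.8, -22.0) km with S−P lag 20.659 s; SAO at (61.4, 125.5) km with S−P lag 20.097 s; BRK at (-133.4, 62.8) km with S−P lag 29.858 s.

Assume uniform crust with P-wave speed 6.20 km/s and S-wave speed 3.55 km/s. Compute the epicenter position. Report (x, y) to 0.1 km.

Distance from S−P lag: d = Δt · v_P v_S / (v_P − v_S) = Δt · (6.20·3.55)/(6.20−3.55) ≈ 8.3057·Δt.
So d_GSC = 171.59, d_SAO = 166.92, d_BRK = 247.99 km.
Circle about each station: (x + 77.8)² + (y + 22.0)² = 171.59²; (x − 61.4)² + (y − 125.5)² = 166.92²; (x + 133.4)² + (y − 62.8)² = 247.99².
Subtracting the GSC equation from the SAO and BRK equations removes the quadratic terms:
278.4 x + 295.0 y = 14564.21
-111.2 x + 169.6 y = -16853.35
Solving the 2×2 system: x ≈ 93.0, y ≈ -38.4 km.

93.0 km east, -38.4 km north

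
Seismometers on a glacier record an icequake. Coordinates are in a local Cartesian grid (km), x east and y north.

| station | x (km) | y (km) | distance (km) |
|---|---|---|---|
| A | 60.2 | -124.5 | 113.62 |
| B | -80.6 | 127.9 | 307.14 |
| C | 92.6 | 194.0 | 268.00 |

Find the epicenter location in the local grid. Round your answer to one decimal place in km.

Circle about each station: (x − 60.2)² + (y + 124.5)² = 113.62²; (x + 80.6)² + (y − 127.9)² = 307.14²; (x − 92.6)² + (y − 194.0)² = 268.00².
Subtracting the A equation from the B and C equations removes the quadratic terms:
-281.6 x + 504.8 y = -77695.00
64.8 x + 637.0 y = -31828.03
Solving the 2×2 system: x ≈ 157.6, y ≈ -66.0 km.

157.6 km east, -66.0 km north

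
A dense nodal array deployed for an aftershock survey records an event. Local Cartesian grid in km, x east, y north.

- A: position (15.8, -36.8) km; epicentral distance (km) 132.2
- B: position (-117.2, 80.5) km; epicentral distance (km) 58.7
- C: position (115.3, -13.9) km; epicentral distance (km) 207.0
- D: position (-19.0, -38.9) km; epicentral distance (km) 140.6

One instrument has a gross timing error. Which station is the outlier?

Solve using three stations at a time. Using B, C, D (subtract circle equations pairwise → linear system) gives (x, y) ≈ (-60.5, 95.4).
Distances from that point to each station vs reported:
  A: calculated 152.7 vs reported 132.2 → residual 20.5 km
  B: calculated 58.7 vs reported 58.7 → residual 0.0 km
  C: calculated 207.0 vs reported 207.0 → residual 0.0 km
  D: calculated 140.6 vs reported 140.6 → residual 0.0 km
B, C, D are mutually consistent (residuals ≈ 0); A is off by 20.5 km.

A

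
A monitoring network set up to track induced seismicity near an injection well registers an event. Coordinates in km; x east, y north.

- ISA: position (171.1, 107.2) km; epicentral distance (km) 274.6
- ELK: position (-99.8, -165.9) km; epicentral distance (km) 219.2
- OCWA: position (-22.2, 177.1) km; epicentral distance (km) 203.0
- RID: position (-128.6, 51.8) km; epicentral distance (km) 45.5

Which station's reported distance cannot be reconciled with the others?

Solve using three stations at a time. Using ELK, OCWA, RID (subtract circle equations pairwise → linear system) gives (x, y) ≈ (-172.6, 40.8).
Distances from that point to each station vs reported:
  ISA: calculated 350.1 vs reported 274.6 → residual 75.5 km
  ELK: calculated 219.2 vs reported 219.2 → residual 0.0 km
  OCWA: calculated 203.0 vs reported 203.0 → residual 0.0 km
  RID: calculated 45.4 vs reported 45.5 → residual 0.1 km
ELK, OCWA, RID are mutually consistent (residuals ≈ 0); ISA is off by 75.5 km.

ISA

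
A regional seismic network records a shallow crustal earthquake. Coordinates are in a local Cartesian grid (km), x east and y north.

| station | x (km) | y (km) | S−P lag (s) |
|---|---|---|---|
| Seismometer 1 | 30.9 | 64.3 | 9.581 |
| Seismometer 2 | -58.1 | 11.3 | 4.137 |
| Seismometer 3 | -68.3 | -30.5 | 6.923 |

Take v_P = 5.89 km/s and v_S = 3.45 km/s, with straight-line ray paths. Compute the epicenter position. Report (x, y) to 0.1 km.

Distance from S−P lag: d = Δt · v_P v_S / (v_P − v_S) = Δt · (5.89·3.45)/(5.89−3.45) ≈ 8.3281·Δt.
So d_Seismometer 1 = 79.79, d_Seismometer 2 = 34.45, d_Seismometer 3 = 57.66 km.
Circle about each station: (x − 30.9)² + (y − 64.3)² = 79.79²; (x + 58.1)² + (y − 11.3)² = 34.45²; (x + 68.3)² + (y + 30.5)² = 57.66².
Subtracting the Seismometer 1 equation from the Seismometer 2 and Seismometer 3 equations removes the quadratic terms:
-178.0 x − 106.0 y = 3593.64
-198.4 x − 189.6 y = 3547.61
Solving the 2×2 system: x ≈ -24.0, y ≈ 6.4 km.
Check against Seismometer 1 (with the unrounded x, y): √((x − 30.9)²+(y − 64.3)²) = 79.79 ≈ 79.79 km. ✓

x ≈ -24.0 km, y ≈ 6.4 km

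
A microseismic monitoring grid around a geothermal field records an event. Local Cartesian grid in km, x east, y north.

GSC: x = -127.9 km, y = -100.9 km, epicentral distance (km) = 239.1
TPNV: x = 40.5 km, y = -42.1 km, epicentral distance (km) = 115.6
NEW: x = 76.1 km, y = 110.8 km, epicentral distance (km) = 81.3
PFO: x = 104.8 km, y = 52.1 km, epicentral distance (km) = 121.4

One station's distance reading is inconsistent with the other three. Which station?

TPNV

Solve using three stations at a time. Using GSC, NEW, PFO (subtract circle equations pairwise → linear system) gives (x, y) ≈ (-4.9, 104.1).
Distances from that point to each station vs reported:
  GSC: calculated 239.1 vs reported 239.1 → residual 0.0 km
  TPNV: calculated 153.1 vs reported 115.6 → residual 37.5 km
  NEW: calculated 81.2 vs reported 81.3 → residual 0.1 km
  PFO: calculated 121.4 vs reported 121.4 → residual 0.0 km
GSC, NEW, PFO are mutually consistent (residuals ≈ 0); TPNV is off by 37.5 km.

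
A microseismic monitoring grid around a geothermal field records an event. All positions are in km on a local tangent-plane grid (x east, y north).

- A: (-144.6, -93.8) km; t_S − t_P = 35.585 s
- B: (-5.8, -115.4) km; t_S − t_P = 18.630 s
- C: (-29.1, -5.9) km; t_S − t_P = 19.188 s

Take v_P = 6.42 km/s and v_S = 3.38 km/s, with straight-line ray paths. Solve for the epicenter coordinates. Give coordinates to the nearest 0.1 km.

103.6 km east, -39.8 km north

Distance from S−P lag: d = Δt · v_P v_S / (v_P − v_S) = Δt · (6.42·3.38)/(6.42−3.38) ≈ 7.1380·Δt.
So d_A = 254.01, d_B = 132.98, d_C = 136.96 km.
Circle about each station: (x + 144.6)² + (y + 93.8)² = 254.01²; (x + 5.8)² + (y + 115.4)² = 132.98²; (x + 29.1)² + (y + 5.9)² = 136.96².
Subtracting pairs of circle equations eliminates x²+y² and gives linear equations (the radical axes):
277.6 x − 43.2 y = 30480.60
231.0 x + 175.8 y = 16937.06
Solving the 2×2 system: x ≈ 103.6, y ≈ -39.8 km.
Check against A (with the unrounded x, y): √((x + 144.6)²+(y + 93.8)²) = 254.01 ≈ 254.01 km. ✓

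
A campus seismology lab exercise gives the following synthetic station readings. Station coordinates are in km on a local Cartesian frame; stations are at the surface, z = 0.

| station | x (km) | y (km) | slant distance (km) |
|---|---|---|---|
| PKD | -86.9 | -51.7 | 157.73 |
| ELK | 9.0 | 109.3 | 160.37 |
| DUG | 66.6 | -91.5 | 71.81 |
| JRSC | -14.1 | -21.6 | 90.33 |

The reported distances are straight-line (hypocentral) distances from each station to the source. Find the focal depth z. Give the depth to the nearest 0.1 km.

44.1 km

Each station gives a sphere (x−x_i)² + (y−y_i)² + z² = d_i² (stations at z=0).
Subtracting the PKD sphere from ELK and DUG: z² cancels, leaving linear equations in x and y:
191.8 x + 322.0 y = 963.21
307.0 x − 79.6 y = 22305.39
Solving: x ≈ 63.608, y ≈ -34.897 km (keep extra digits for the depth step; rounded: 63.6, -34.9).
Then from the PKD sphere: z² = 157.73² − (x + 86.9)² − (y + 51.7)² with x = 63.608, y = -34.897, so z ≈ 44.088 ≈ 44.1 km.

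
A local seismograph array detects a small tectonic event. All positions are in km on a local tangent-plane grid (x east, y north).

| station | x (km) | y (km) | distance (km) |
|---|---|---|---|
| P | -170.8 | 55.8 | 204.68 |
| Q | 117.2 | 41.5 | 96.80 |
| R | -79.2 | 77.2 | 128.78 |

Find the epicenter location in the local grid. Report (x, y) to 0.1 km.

(27.5, 5.1)

Circle about each station: (x + 170.8)² + (y − 55.8)² = 204.68²; (x − 117.2)² + (y − 41.5)² = 96.80²; (x + 79.2)² + (y − 77.2)² = 128.78².
Subtracting pairs of circle equations eliminates x²+y² and gives linear equations (the radical axes):
576.0 x − 28.6 y = 15695.47
183.2 x + 42.8 y = 5255.81
Solving the 2×2 system: x ≈ 27.5, y ≈ 5.1 km.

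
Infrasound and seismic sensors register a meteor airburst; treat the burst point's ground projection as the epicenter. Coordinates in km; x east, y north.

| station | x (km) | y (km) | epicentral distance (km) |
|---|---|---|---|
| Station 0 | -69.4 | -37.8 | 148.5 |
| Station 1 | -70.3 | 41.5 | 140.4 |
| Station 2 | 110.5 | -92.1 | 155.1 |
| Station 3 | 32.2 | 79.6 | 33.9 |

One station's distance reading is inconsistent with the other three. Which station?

Station 1

Solve using three stations at a time. Using Station 0, Station 2, Station 3 (subtract circle equations pairwise → linear system) gives (x, y) ≈ (49.9, 50.7).
Distances from that point to each station vs reported:
  Station 0: calculated 148.5 vs reported 148.5 → residual 0.0 km
  Station 1: calculated 120.5 vs reported 140.4 → residual 19.9 km
  Station 2: calculated 155.1 vs reported 155.1 → residual 0.0 km
  Station 3: calculated 33.9 vs reported 33.9 → residual 0.0 km
Station 0, Station 2, Station 3 are mutually consistent (residuals ≈ 0); Station 1 is off by 19.9 km.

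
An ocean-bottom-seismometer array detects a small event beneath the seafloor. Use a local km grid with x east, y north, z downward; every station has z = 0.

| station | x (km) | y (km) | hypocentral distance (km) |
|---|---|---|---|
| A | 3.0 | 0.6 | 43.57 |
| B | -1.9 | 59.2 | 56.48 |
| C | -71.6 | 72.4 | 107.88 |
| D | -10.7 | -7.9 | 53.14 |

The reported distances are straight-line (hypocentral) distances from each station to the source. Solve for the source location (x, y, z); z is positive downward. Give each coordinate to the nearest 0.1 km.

Each station gives a sphere (x−x_i)² + (y−y_i)² + z² = d_i² (stations at z=0).
Subtracting the A sphere from B and C: z² cancels, leaving linear equations in x and y:
-9.8 x + 117.2 y = 2207.24
-149.2 x + 143.6 y = 619.21
Solving: x ≈ 15.199, y ≈ 20.104 km (keep extra digits for the depth step; rounded: 15.2, 20.1).
Then from the A sphere: z² = 43.57² − (x − 3.0)² − (y − 0.6)² with x = 15.199, y = 20.104, so z ≈ 37.002 ≈ 37.0 km.

(15.2, 20.1, 37.0)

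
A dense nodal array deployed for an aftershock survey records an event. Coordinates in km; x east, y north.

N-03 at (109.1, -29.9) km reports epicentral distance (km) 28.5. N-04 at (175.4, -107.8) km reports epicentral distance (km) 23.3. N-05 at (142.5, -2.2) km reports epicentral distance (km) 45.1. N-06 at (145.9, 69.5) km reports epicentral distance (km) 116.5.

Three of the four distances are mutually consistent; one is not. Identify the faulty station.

Solve using three stations at a time. Using N-03, N-05, N-06 (subtract circle equations pairwise → linear system) gives (x, y) ≈ (132.6, -46.3).
Distances from that point to each station vs reported:
  N-03: calculated 28.6 vs reported 28.5 → residual 0.1 km
  N-04: calculated 75.0 vs reported 23.3 → residual 51.7 km
  N-05: calculated 45.2 vs reported 45.1 → residual 0.1 km
  N-06: calculated 116.5 vs reported 116.5 → residual 0.0 km
N-03, N-05, N-06 are mutually consistent (residuals ≈ 0); N-04 is off by 51.7 km.

N-04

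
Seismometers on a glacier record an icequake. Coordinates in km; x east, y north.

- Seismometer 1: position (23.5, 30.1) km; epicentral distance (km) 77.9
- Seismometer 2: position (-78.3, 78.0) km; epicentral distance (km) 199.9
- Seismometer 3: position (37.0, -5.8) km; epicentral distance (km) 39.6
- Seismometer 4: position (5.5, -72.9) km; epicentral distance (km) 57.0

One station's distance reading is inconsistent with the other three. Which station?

Solve using three stations at a time. Using Seismometer 1, Seismometer 3, Seismometer 4 (subtract circle equations pairwise → linear system) gives (x, y) ≈ (53.3, -41.9).
Distances from that point to each station vs reported:
  Seismometer 1: calculated 77.9 vs reported 77.9 → residual 0.0 km
  Seismometer 2: calculated 178.0 vs reported 199.9 → residual 21.9 km
  Seismometer 3: calculated 39.6 vs reported 39.6 → residual 0.0 km
  Seismometer 4: calculated 57.0 vs reported 57.0 → residual 0.0 km
Seismometer 1, Seismometer 3, Seismometer 4 are mutually consistent (residuals ≈ 0); Seismometer 2 is off by 21.9 km.

Seismometer 2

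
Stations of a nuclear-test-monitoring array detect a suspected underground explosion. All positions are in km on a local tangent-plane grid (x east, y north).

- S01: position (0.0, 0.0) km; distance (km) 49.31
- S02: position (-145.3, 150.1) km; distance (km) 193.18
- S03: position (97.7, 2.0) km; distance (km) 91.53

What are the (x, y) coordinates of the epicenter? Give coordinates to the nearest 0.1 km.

17.5 km east, 46.1 km north

Circle about each station: x² + y² = 49.31²; (x + 145.3)² + (y − 150.1)² = 193.18²; (x − 97.7)² + (y − 2.0)² = 91.53².
Subtracting pairs of circle equations eliminates x²+y² and gives linear equations (the radical axes):
-290.6 x + 300.2 y = 8755.06
195.4 x + 4.0 y = 3603.03
Solving the 2×2 system: x ≈ 17.5, y ≈ 46.1 km.
Check against S01 (with the unrounded x, y): √(x²+y²) = 49.31 ≈ 49.31 km. ✓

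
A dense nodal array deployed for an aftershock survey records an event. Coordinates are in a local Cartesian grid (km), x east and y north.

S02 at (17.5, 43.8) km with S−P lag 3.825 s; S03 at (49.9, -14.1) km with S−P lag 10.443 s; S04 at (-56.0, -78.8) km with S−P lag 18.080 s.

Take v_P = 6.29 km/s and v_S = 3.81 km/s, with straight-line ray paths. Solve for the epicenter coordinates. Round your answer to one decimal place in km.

x ≈ 15.3 km, y ≈ 80.7 km

Distance from S−P lag: d = Δt · v_P v_S / (v_P − v_S) = Δt · (6.29·3.81)/(6.29−3.81) ≈ 9.6633·Δt.
So d_S02 = 36.96, d_S03 = 100.91, d_S04 = 174.71 km.
Circle about each station: (x − 17.5)² + (y − 43.8)² = 36.96²; (x − 49.9)² + (y + 14.1)² = 100.91²; (x + 56.0)² + (y + 78.8)² = 174.71².
Subtracting the S02 equation from the S03 and S04 equations removes the quadratic terms:
64.8 x − 115.8 y = -8352.66
-147.0 x − 245.2 y = -22036.79
Solving the 2×2 system: x ≈ 15.3, y ≈ 80.7 km.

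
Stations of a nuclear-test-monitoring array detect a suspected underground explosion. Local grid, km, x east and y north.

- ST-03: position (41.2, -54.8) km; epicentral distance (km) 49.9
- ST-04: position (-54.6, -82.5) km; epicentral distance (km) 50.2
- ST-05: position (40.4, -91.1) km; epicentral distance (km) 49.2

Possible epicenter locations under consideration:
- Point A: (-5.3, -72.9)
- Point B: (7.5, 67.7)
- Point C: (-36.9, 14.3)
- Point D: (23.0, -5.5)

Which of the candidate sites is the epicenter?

Point A

For each candidate, compare |candidate − station| to the reported distance:
Point A: residuals ST-03 0.0, ST-04 0.0, ST-05 0.0 → max 0.0 km
Point B: residuals ST-03 77.2, ST-04 112.3, ST-05 113.0 → max 113.0 km
Point C: residuals ST-03 54.4, ST-04 48.2, ST-05 81.5 → max 81.5 km
Point D: residuals ST-03 2.7, ST-04 59.1, ST-05 38.2 → max 59.1 km
Only Point A has all residuals ≈ 0.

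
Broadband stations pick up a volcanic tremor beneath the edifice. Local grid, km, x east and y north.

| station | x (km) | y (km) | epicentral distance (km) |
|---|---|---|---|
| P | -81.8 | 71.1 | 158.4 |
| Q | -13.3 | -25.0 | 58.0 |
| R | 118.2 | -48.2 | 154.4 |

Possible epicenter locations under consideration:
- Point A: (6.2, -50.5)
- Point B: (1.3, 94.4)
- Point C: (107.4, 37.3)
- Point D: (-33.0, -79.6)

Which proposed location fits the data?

Point D

For each candidate, compare |candidate − station| to the reported distance:
Point A: residuals P 8.3, Q 25.9, R 42.4 → max 42.4 km
Point B: residuals P 72.1, Q 62.3, R 30.0 → max 72.1 km
Point C: residuals P 33.8, Q 77.8, R 68.2 → max 77.8 km
Point D: residuals P 0.0, Q 0.0, R 0.0 → max 0.0 km
Only Point D has all residuals ≈ 0.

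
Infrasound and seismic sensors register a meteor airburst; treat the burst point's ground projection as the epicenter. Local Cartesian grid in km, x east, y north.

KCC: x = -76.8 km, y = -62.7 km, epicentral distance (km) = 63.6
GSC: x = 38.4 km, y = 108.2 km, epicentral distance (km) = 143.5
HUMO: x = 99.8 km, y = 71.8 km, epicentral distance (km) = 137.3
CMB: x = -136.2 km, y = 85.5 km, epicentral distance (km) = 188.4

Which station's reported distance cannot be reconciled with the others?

Solve using three stations at a time. Using GSC, HUMO, CMB (subtract circle equations pairwise → linear system) gives (x, y) ≈ (10.6, -32.6).
Distances from that point to each station vs reported:
  KCC: calculated 92.4 vs reported 63.6 → residual 28.8 km
  GSC: calculated 143.5 vs reported 143.5 → residual 0.0 km
  HUMO: calculated 137.3 vs reported 137.3 → residual 0.0 km
  CMB: calculated 188.4 vs reported 188.4 → residual 0.0 km
GSC, HUMO, CMB are mutually consistent (residuals ≈ 0); KCC is off by 28.8 km.

KCC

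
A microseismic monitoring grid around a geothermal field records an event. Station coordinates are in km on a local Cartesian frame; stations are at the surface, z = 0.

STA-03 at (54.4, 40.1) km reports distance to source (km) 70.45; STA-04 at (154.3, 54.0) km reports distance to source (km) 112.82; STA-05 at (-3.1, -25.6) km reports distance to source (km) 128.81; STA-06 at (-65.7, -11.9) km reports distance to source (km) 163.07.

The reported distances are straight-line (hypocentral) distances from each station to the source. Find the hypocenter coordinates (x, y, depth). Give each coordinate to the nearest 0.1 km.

Each station gives a sphere (x−x_i)² + (y−y_i)² + z² = d_i² (stations at z=0).
Subtracting the STA-03 sphere from STA-04 and STA-05: z² cancels, leaving linear equations in x and y:
199.8 x + 27.8 y = 14391.97
-115.0 x − 131.4 y = -15531.21
Solving: x ≈ 63.293, y ≈ 62.804 km (keep extra digits for the depth step; rounded: 63.3, 62.8).
Then from the STA-03 sphere: z² = 70.45² − (x − 54.4)² − (y − 40.1)² with x = 63.293, y = 62.804, so z ≈ 66.096 ≈ 66.1 km.

x ≈ 63.3 km, y ≈ 62.8 km, depth ≈ 66.1 km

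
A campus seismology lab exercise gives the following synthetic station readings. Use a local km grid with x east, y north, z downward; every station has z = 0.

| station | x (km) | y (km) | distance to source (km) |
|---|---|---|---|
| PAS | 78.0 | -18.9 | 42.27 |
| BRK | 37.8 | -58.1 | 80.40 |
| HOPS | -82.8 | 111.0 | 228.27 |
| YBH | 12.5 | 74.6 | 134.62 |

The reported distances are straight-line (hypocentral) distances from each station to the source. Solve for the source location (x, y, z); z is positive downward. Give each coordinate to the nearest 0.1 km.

(99.5, -21.5, 36.3)

Each station gives a sphere (x−x_i)² + (y−y_i)² + z² = d_i² (stations at z=0).
Subtracting the PAS sphere from BRK and HOPS: z² cancels, leaving linear equations in x and y:
-80.4 x − 78.4 y = -6314.17
-321.6 x + 259.8 y = -37584.81
Solving: x ≈ 99.500, y ≈ -21.500 km (keep extra digits for the depth step; rounded: 99.5, -21.5).
Then from the PAS sphere: z² = 42.27² − (x − 78.0)² − (y + 18.9)² with x = 99.500, y = -21.500, so z ≈ 36.301 ≈ 36.3 km.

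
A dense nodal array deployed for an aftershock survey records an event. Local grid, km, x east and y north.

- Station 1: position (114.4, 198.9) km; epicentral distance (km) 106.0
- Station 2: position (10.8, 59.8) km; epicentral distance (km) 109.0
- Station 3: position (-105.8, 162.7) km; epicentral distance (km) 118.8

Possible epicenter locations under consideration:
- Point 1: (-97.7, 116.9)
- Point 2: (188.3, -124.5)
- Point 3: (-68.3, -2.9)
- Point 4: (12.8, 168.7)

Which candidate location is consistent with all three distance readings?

For each candidate, compare |candidate − station| to the reported distance:
Point 1: residuals Station 1 121.4, Station 2 13.6, Station 3 72.3 → max 121.4 km
Point 2: residuals Station 1 225.7, Station 2 146.9, Station 3 292.3 → max 292.3 km
Point 3: residuals Station 1 166.2, Station 2 8.1, Station 3 51.0 → max 166.2 km
Point 4: residuals Station 1 0.0, Station 2 0.1, Station 3 0.0 → max 0.1 km
Only Point 4 has all residuals ≈ 0.

Point 4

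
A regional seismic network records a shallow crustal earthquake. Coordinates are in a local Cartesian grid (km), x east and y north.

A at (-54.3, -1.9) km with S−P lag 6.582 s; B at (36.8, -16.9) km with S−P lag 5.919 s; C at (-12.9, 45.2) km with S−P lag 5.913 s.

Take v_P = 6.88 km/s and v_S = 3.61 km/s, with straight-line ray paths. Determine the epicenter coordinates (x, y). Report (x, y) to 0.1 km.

(-4.4, 1.1)

Distance from S−P lag: d = Δt · v_P v_S / (v_P − v_S) = Δt · (6.88·3.61)/(6.88−3.61) ≈ 7.5954·Δt.
So d_A = 49.99, d_B = 44.96, d_C = 44.91 km.
Circle about each station: (x + 54.3)² + (y + 1.9)² = 49.99²; (x − 36.8)² + (y + 16.9)² = 44.96²; (x + 12.9)² + (y − 45.2)² = 44.91².
Subtracting the A equation from the B and C equations removes the quadratic terms:
182.2 x − 30.0 y = -834.65
82.8 x + 94.2 y = -260.56
Solving the 2×2 system: x ≈ -4.4, y ≈ 1.1 km.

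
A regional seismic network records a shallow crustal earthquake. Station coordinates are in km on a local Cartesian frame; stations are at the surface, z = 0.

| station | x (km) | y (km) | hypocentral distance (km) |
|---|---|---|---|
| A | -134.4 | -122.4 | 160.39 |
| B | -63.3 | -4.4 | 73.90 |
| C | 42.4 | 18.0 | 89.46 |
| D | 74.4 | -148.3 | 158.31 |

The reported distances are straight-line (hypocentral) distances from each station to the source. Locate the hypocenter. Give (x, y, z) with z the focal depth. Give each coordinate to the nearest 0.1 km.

(-15.1, -28.0, 50.8)

Each station gives a sphere (x−x_i)² + (y−y_i)² + z² = d_i² (stations at z=0).
Subtracting the A sphere from B and C: z² cancels, leaving linear equations in x and y:
142.2 x + 236.0 y = -8755.13
353.6 x + 280.8 y = -13201.50
Solving: x ≈ -15.099, y ≈ -28.000 km (keep extra digits for the depth step; rounded: -15.1, -28.0).
Then from the A sphere: z² = 160.39² − (x + 134.4)² − (y + 122.4)² with x = -15.099, y = -28.000, so z ≈ 50.802 ≈ 50.8 km.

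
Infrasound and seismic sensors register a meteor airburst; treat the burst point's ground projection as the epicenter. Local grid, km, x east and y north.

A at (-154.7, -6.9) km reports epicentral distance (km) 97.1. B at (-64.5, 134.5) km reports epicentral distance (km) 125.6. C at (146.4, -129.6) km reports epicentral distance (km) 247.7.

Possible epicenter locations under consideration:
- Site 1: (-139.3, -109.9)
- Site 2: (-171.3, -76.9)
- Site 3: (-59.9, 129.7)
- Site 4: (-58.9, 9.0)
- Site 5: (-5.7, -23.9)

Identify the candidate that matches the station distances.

For each candidate, compare |candidate − station| to the reported distance:
Site 1: residuals A 7.0, B 130.0, C 38.7 → max 130.0 km
Site 2: residuals A 25.2, B 111.2, C 74.3 → max 111.2 km
Site 3: residuals A 69.2, B 119.0, C 83.7 → max 119.0 km
Site 4: residuals A 0.0, B 0.0, C 0.0 → max 0.0 km
Site 5: residuals A 52.9, B 43.4, C 62.5 → max 62.5 km
Only Site 4 has all residuals ≈ 0.

Site 4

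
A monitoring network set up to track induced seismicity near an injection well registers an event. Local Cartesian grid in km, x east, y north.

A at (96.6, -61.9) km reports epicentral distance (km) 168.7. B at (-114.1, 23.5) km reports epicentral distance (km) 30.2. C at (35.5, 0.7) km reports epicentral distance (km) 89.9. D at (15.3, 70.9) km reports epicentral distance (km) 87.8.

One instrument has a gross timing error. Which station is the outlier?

Solve using three stations at a time. Using A, C, D (subtract circle equations pairwise → linear system) gives (x, y) ≈ (-53.1, 15.9).
Distances from that point to each station vs reported:
  A: calculated 168.7 vs reported 168.7 → residual 0.0 km
  B: calculated 61.5 vs reported 30.2 → residual 31.3 km
  C: calculated 89.9 vs reported 89.9 → residual 0.0 km
  D: calculated 87.8 vs reported 87.8 → residual 0.0 km
A, C, D are mutually consistent (residuals ≈ 0); B is off by 31.3 km.

B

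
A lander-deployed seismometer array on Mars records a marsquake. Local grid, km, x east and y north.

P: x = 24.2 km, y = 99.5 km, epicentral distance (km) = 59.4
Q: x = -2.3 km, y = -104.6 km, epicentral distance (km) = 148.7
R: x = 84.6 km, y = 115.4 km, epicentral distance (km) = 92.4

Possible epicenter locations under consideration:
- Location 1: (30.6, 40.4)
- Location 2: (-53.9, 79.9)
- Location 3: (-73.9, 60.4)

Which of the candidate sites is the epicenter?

Location 1

For each candidate, compare |candidate − station| to the reported distance:
Location 1: residuals P 0.0, Q 0.0, R 0.0 → max 0.0 km
Location 2: residuals P 21.1, Q 42.9, R 50.6 → max 50.6 km
Location 3: residuals P 46.2, Q 31.2, R 75.4 → max 75.4 km
Only Location 1 has all residuals ≈ 0.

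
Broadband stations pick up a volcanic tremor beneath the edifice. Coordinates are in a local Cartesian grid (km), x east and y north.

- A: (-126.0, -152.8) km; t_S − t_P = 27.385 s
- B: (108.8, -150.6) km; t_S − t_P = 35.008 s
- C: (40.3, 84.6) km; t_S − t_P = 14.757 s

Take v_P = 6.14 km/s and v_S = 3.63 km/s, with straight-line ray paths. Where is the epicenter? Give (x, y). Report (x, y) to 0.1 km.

(-90.7, 87.8)

Distance from S−P lag: d = Δt · v_P v_S / (v_P − v_S) = Δt · (6.14·3.63)/(6.14−3.63) ≈ 8.8798·Δt.
So d_A = 243.17, d_B = 310.86, d_C = 131.04 km.
Circle about each station: (x + 126.0)² + (y + 152.8)² = 243.17²; (x − 108.8)² + (y + 150.6)² = 310.86²; (x − 40.3)² + (y − 84.6)² = 131.04².
Subtracting pairs of circle equations eliminates x²+y² and gives linear equations (the radical axes):
469.6 x + 4.4 y = -42208.33
332.6 x + 474.8 y = 11517.58
Solving the 2×2 system: x ≈ -90.7, y ≈ 87.8 km.
Check against A (with the unrounded x, y): √((x + 126.0)²+(y + 152.8)²) = 243.17 ≈ 243.17 km. ✓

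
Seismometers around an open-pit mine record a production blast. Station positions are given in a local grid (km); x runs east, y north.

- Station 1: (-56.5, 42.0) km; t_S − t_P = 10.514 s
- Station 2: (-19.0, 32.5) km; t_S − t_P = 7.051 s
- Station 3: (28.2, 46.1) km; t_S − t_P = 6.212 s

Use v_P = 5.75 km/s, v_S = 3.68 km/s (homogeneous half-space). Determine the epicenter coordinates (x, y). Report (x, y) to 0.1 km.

33.2 km east, -17.2 km north

Distance from S−P lag: d = Δt · v_P v_S / (v_P − v_S) = Δt · (5.75·3.68)/(5.75−3.68) ≈ 10.2222·Δt.
So d_Station 1 = 107.48, d_Station 2 = 72.08, d_Station 3 = 63.50 km.
Circle about each station: (x + 56.5)² + (y − 42.0)² = 107.48²; (x + 19.0)² + (y − 32.5)² = 72.08²; (x − 28.2)² + (y − 46.1)² = 63.50².
Subtracting the Station 1 equation from the Station 2 and Station 3 equations removes the quadratic terms:
75.0 x − 19.0 y = 2817.42
169.4 x + 8.2 y = 5483.90
Solving the 2×2 system: x ≈ 33.2, y ≈ -17.2 km.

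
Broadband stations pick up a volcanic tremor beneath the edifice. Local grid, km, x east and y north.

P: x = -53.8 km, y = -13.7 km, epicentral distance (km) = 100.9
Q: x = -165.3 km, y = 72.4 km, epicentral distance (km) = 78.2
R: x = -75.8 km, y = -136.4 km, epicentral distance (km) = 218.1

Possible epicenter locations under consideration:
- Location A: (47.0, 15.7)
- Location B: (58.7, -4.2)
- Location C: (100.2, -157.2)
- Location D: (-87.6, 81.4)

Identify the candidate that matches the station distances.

Location D

For each candidate, compare |candidate − station| to the reported distance:
Location A: residuals P 4.1, Q 141.5, R 22.6 → max 141.5 km
Location B: residuals P 12.0, Q 158.5, R 29.5 → max 158.5 km
Location C: residuals P 109.6, Q 272.8, R 40.9 → max 272.8 km
Location D: residuals P 0.0, Q 0.0, R 0.0 → max 0.0 km
Only Location D has all residuals ≈ 0.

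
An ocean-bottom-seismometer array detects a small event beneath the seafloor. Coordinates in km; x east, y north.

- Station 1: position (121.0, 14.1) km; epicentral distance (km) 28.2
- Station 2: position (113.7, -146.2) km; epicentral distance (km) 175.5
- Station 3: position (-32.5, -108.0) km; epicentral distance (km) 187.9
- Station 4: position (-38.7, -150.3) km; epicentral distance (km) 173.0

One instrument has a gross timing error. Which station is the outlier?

Solve using three stations at a time. Using Station 1, Station 2, Station 3 (subtract circle equations pairwise → linear system) gives (x, y) ≈ (96.7, 28.5).
Distances from that point to each station vs reported:
  Station 1: calculated 28.3 vs reported 28.2 → residual 0.1 km
  Station 2: calculated 175.5 vs reported 175.5 → residual 0.0 km
  Station 3: calculated 187.9 vs reported 187.9 → residual 0.0 km
  Station 4: calculated 224.2 vs reported 173.0 → residual 51.2 km
Station 1, Station 2, Station 3 are mutually consistent (residuals ≈ 0); Station 4 is off by 51.2 km.

Station 4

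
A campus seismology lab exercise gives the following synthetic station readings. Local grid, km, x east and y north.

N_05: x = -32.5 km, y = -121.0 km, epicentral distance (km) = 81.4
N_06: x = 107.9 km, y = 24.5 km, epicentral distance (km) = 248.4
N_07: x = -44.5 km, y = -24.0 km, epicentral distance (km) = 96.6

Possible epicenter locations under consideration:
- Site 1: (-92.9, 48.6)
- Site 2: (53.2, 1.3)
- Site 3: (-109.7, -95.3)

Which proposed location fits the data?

Site 3

For each candidate, compare |candidate − station| to the reported distance:
Site 1: residuals N_05 98.6, N_06 46.2, N_07 9.3 → max 98.6 km
Site 2: residuals N_05 67.9, N_06 189.0, N_07 4.3 → max 189.0 km
Site 3: residuals N_05 0.0, N_06 0.0, N_07 0.0 → max 0.0 km
Only Site 3 has all residuals ≈ 0.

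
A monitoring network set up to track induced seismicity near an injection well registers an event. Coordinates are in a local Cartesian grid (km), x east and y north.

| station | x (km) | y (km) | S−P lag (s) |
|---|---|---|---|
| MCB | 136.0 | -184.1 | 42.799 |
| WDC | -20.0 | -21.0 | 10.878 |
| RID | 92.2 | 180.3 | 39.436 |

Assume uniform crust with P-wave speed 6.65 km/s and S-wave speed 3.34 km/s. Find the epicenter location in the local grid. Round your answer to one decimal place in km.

Distance from S−P lag: d = Δt · v_P v_S / (v_P − v_S) = Δt · (6.65·3.34)/(6.65−3.34) ≈ 6.7103·Δt.
So d_MCB = 287.19, d_WDC = 72.99, d_RID = 264.63 km.
Circle about each station: (x − 136.0)² + (y + 184.1)² = 287.19²; (x + 20.0)² + (y + 21.0)² = 72.99²; (x − 92.2)² + (y − 180.3)² = 264.63².
Subtracting the MCB equation from the WDC and RID equations removes the quadratic terms:
-312.0 x + 326.2 y = 25602.75
-87.6 x + 728.8 y = 1069.18
Solving the 2×2 system: x ≈ -92.1, y ≈ -9.6 km.
Check against MCB (with the unrounded x, y): √((x − 136.0)²+(y + 184.1)²) = 287.19 ≈ 287.19 km. ✓

(-92.1, -9.6)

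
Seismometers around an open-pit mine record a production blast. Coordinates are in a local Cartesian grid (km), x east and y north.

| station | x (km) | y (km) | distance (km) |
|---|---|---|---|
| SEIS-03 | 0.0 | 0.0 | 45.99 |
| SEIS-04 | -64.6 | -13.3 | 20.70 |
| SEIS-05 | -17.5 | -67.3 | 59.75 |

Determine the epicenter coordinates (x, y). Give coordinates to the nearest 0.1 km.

Circle about each station: x² + y² = 45.99²; (x + 64.6)² + (y + 13.3)² = 20.70²; (x + 17.5)² + (y + 67.3)² = 59.75².
Subtracting pairs of circle equations eliminates x²+y² and gives linear equations (the radical axes):
-129.2 x − 26.6 y = 6036.64
-35.0 x − 134.6 y = 3380.56
Solving the 2×2 system: x ≈ -43.9, y ≈ -13.7 km.
Check against SEIS-03 (with the unrounded x, y): √(x²+y²) = 45.99 ≈ 45.99 km. ✓

x ≈ -43.9 km, y ≈ -13.7 km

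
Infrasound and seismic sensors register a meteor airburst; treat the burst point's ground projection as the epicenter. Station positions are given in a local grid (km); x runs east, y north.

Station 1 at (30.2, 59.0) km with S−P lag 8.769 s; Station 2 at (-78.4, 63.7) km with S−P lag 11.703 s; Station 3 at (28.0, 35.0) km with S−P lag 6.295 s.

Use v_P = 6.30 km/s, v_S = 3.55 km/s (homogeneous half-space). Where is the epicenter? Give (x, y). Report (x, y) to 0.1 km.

Distance from S−P lag: d = Δt · v_P v_S / (v_P − v_S) = Δt · (6.30·3.55)/(6.30−3.55) ≈ 8.1327·Δt.
So d_Station 1 = 71.32, d_Station 2 = 95.18, d_Station 3 = 51.20 km.
Circle about each station: (x − 30.2)² + (y − 59.0)² = 71.32²; (x + 78.4)² + (y − 63.7)² = 95.18²; (x − 28.0)² + (y − 35.0)² = 51.20².
Subtracting the Station 1 equation from the Station 2 and Station 3 equations removes the quadratic terms:
-217.2 x + 9.4 y = 1838.52
-4.4 x − 48.0 y = 81.06
Solving the 2×2 system: x ≈ -8.5, y ≈ -0.9 km.
Check against Station 1 (with the unrounded x, y): √((x − 30.2)²+(y − 59.0)²) = 71.32 ≈ 71.32 km. ✓

(-8.5, -0.9)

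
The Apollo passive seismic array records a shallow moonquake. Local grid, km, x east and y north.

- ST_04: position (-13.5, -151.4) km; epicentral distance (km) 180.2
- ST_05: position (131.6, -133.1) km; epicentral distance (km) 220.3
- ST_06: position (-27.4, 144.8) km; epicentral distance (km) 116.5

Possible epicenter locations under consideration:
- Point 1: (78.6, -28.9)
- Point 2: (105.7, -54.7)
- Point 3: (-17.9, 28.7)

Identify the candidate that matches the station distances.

Point 3

For each candidate, compare |candidate − station| to the reported distance:
Point 1: residuals ST_04 26.9, ST_05 103.4, ST_06 87.0 → max 103.4 km
Point 2: residuals ST_04 26.7, ST_05 137.7, ST_06 123.3 → max 137.7 km
Point 3: residuals ST_04 0.0, ST_05 0.0, ST_06 0.0 → max 0.0 km
Only Point 3 has all residuals ≈ 0.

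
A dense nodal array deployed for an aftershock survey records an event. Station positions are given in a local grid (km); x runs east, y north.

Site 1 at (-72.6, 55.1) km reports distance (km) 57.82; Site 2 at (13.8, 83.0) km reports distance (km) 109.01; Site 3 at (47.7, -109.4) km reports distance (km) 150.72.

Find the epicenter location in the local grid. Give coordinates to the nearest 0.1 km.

Circle about each station: (x + 72.6)² + (y − 55.1)² = 57.82²; (x − 13.8)² + (y − 83.0)² = 109.01²; (x − 47.7)² + (y + 109.4)² = 150.72².
Subtracting pairs of circle equations eliminates x²+y² and gives linear equations (the radical axes):
172.8 x + 55.8 y = -9767.36
240.6 x − 329.0 y = -13436.49
Solving the 2×2 system: x ≈ -56.4, y ≈ -0.4 km.

(-56.4, -0.4)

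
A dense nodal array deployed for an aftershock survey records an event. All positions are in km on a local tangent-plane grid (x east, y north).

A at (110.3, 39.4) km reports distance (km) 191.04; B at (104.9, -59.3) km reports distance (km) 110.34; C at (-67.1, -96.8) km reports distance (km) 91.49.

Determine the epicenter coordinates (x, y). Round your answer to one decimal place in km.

(18.8, -128.3)

Circle about each station: (x − 110.3)² + (y − 39.4)² = 191.04²; (x − 104.9)² + (y + 59.3)² = 110.34²; (x + 67.1)² + (y + 96.8)² = 91.49².
Subtracting pairs of circle equations eliminates x²+y² and gives linear equations (the radical axes):
-10.8 x − 197.4 y = 25123.42
-354.8 x − 272.4 y = 28280.06
Solving the 2×2 system: x ≈ 18.8, y ≈ -128.3 km.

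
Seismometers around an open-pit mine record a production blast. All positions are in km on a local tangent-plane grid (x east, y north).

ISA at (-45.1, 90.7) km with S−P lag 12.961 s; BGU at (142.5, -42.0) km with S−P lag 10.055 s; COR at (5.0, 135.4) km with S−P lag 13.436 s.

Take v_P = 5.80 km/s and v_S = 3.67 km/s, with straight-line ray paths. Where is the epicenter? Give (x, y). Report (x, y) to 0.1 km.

Distance from S−P lag: d = Δt · v_P v_S / (v_P − v_S) = Δt · (5.80·3.67)/(5.80−3.67) ≈ 9.9934·Δt.
So d_ISA = 129.52, d_BGU = 100.48, d_COR = 134.27 km.
Circle about each station: (x + 45.1)² + (y − 90.7)² = 129.52²; (x − 142.5)² + (y + 42.0)² = 100.48²; (x − 5.0)² + (y − 135.4)² = 134.27².
Subtracting the ISA equation from the BGU and COR equations removes the quadratic terms:
375.2 x − 265.4 y = 18488.95
100.2 x + 89.4 y = 6844.66
Solving the 2×2 system: x ≈ 57.7, y ≈ 11.9 km.
Check against ISA (with the unrounded x, y): √((x + 45.1)²+(y − 90.7)²) = 129.52 ≈ 129.52 km. ✓

(57.7, 11.9)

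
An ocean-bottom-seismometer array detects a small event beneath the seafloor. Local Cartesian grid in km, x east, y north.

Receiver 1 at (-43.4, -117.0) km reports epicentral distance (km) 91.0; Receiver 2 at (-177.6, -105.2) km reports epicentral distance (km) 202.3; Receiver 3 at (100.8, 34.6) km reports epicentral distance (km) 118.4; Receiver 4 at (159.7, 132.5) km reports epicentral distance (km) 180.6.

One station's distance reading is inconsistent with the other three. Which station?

Receiver 4

Solve using three stations at a time. Using Receiver 1, Receiver 2, Receiver 3 (subtract circle equations pairwise → linear system) gives (x, y) ≈ (16.6, -48.6).
Distances from that point to each station vs reported:
  Receiver 1: calculated 91.0 vs reported 91.0 → residual 0.0 km
  Receiver 2: calculated 202.3 vs reported 202.3 → residual 0.0 km
  Receiver 3: calculated 118.4 vs reported 118.4 → residual 0.0 km
  Receiver 4: calculated 230.8 vs reported 180.6 → residual 50.2 km
Receiver 1, Receiver 2, Receiver 3 are mutually consistent (residuals ≈ 0); Receiver 4 is off by 50.2 km.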